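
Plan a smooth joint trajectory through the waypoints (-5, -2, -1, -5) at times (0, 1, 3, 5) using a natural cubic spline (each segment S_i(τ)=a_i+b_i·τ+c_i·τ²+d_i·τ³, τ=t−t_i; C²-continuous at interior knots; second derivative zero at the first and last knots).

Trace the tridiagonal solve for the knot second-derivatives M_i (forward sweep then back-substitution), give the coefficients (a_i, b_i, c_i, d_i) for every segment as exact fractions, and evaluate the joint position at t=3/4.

Δ: Δ0=3, Δ1=1/2, Δ2=-2
row 1: diag=6, rhs=-15; c'=1/3, d'=-5/2
row 2: denom=8−2·1/3=22/3; d'=(-15−2·-5/2)/(22/3)=-15/11
back: M2=-15/11
back: M1=-5/2−1/3·-15/11=-45/22
M: M0=0, M1=-45/22, M2=-15/11, M3=0
seg 0: a=-5, c=M0/2=0, d=(M1−M0)/(6·1)=-15/44, b=Δ0−h0·(2M0+M1)/6=147/44
seg 1: a=-2, c=M1/2=-45/44, d=(M2−M1)/(6·2)=5/88, b=Δ1−h1·(2M1+M2)/6=51/22
seg 2: a=-1, c=M2/2=-15/22, d=(M3−M2)/(6·2)=5/44, b=Δ2−h2·(2M2+M3)/6=-12/11
t_q=3/4 → seg 0, τ=3/4; S=-5+147/44·τ+0·τ²+-15/44·τ³=-7429/2816

  seg 0: a=-5 b=147/44 c=0 d=-15/44
  seg 1: a=-2 b=51/22 c=-45/44 d=5/88
  seg 2: a=-1 b=-12/11 c=-15/22 d=5/44
S(3/4) = -7429/2816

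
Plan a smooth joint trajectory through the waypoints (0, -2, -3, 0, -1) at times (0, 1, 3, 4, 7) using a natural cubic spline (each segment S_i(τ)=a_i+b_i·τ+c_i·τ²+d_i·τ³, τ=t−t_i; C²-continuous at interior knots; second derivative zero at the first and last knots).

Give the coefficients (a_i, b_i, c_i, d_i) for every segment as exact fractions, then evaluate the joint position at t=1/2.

Δ: Δ0=-2, Δ1=-1/2, Δ2=3, Δ3=-1/3
row 1: diag=6, rhs=9; c'=1/3, d'=3/2
row 2: denom=6−2·1/3=16/3; d'=(21−2·3/2)/(16/3)=27/8
row 3: denom=8−1·3/16=125/16; d'=(-20−1·27/8)/(125/16)=-374/125
back: M3=-374/125
back: M2=27/8−3/16·-374/125=492/125
back: M1=3/2−1/3·492/125=47/250
M: M0=0, M1=47/250, M2=492/125, M3=-374/125, M4=0
seg 0: a=0, c=M0/2=0, d=(M1−M0)/(6·1)=47/1500, b=Δ0−h0·(2M0+M1)/6=-3047/1500
seg 1: a=-2, c=M1/2=47/500, d=(M2−M1)/(6·2)=937/3000, b=Δ1−h1·(2M1+M2)/6=-1453/750
seg 2: a=-3, c=M2/2=246/125, d=(M3−M2)/(6·1)=-433/375, b=Δ2−h2·(2M2+M3)/6=164/75
seg 3: a=0, c=M3/2=-187/125, d=(M4−M3)/(6·3)=187/1125, b=Δ3−h3·(2M3+M4)/6=997/375
t_q=1/2 → seg 0, τ=1/2; S=0+-3047/1500·τ+0·τ²+47/1500·τ³=-4047/4000

  seg 0: a=0 b=-3047/1500 c=0 d=47/1500
  seg 1: a=-2 b=-1453/750 c=47/500 d=937/3000
  seg 2: a=-3 b=164/75 c=246/125 d=-433/375
  seg 3: a=0 b=997/375 c=-187/125 d=187/1125
S(1/2) = -4047/4000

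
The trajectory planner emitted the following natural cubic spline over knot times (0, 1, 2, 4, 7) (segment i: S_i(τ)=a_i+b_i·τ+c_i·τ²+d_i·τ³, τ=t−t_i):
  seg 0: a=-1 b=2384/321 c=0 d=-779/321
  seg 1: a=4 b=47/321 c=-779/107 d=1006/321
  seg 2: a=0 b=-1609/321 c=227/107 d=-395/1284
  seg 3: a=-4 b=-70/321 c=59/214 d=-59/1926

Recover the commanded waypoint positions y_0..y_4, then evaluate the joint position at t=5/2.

y_0 = S_0(0) = a_0 = -1
y_1 = S_1(0) = a_1 = 4
y_2 = S_2(0) = a_2 = 0
y_3 = S_3(0) = a_3 = -4
y_4 = S_3(3) = -3
t_q=5/2 is in segment 2 (τ=1/2); S_2(τ)=-6897/3424

y_0=-1 y_1=4 y_2=0 y_3=-4 y_4=-3
S(5/2) = -6897/3424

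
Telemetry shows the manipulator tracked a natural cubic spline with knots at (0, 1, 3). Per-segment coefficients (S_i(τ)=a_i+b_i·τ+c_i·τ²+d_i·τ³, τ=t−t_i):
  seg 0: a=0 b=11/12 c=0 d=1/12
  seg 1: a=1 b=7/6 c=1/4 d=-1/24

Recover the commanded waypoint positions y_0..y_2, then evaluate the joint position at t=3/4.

y_0 = S_0(0) = a_0 = 0
y_1 = S_1(0) = a_1 = 1
y_2 = S_1(2) = 4
t_q=3/4 is in segment 0 (τ=3/4); S_0(τ)=185/256

y_0=0 y_1=1 y_2=4
S(3/4) = 185/256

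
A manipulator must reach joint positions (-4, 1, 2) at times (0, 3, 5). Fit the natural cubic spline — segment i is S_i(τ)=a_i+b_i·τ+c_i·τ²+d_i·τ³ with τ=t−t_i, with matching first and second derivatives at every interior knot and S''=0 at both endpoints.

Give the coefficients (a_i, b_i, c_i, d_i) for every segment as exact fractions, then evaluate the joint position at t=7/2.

  seg 0: a=-4 b=121/60 c=0 d=-7/180
  seg 1: a=1 b=29/30 c=-7/20 d=7/120
S(7/2) = 449/320

Δ: Δ0=5/3, Δ1=1/2
row 1: diag=10, rhs=-7; c'=1/5, d'=-7/10
back: M1=-7/10
M: M0=0, M1=-7/10, M2=0
seg 0: a=-4, c=M0/2=0, d=(M1−M0)/(6·3)=-7/180, b=Δ0−h0·(2M0+M1)/6=121/60
seg 1: a=1, c=M1/2=-7/20, d=(M2−M1)/(6·2)=7/120, b=Δ1−h1·(2M1+M2)/6=29/30
t_q=7/2 → seg 1, τ=1/2; S=1+29/30·τ+-7/20·τ²+7/120·τ³=449/320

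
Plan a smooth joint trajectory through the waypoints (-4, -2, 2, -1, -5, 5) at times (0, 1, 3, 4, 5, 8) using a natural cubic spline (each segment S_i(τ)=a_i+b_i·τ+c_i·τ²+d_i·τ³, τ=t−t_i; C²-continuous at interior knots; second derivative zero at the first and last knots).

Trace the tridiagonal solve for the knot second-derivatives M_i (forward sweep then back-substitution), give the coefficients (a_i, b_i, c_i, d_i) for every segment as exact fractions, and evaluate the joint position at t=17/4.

Δ: Δ0=2, Δ1=2, Δ2=-3, Δ3=-4, Δ4=10/3
row 1: diag=6, rhs=0; c'=1/3, d'=0
row 2: denom=6−2·1/3=16/3; d'=(-30−2·0)/(16/3)=-45/8
row 3: denom=4−1·3/16=61/16; d'=(-6−1·-45/8)/(61/16)=-6/61
row 4: denom=8−1·16/61=472/61; d'=(44−1·-6/61)/(472/61)=1345/236
back: M4=1345/236
back: M3=-6/61−16/61·1345/236=-94/59
back: M2=-45/8−3/16·-94/59=-1257/236
back: M1=0−1/3·-1257/236=419/236
M: M0=0, M1=419/236, M2=-1257/236, M3=-94/59, M4=1345/236, M5=0
seg 0: a=-4, c=M0/2=0, d=(M1−M0)/(6·1)=419/1416, b=Δ0−h0·(2M0+M1)/6=2413/1416
seg 1: a=-2, c=M1/2=419/472, d=(M2−M1)/(6·2)=-419/708, b=Δ1−h1·(2M1+M2)/6=1835/708
seg 2: a=2, c=M2/2=-1257/472, d=(M3−M2)/(6·1)=881/1416, b=Δ2−h2·(2M2+M3)/6=-679/708
seg 3: a=-1, c=M3/2=-47/59, d=(M4−M3)/(6·1)=1721/1416, b=Δ3−h3·(2M3+M4)/6=-6257/1416
seg 4: a=-5, c=M4/2=1345/472, d=(M5−M4)/(6·3)=-1345/4248, b=Δ4−h4·(2M4+M5)/6=-1675/708
t_q=17/4 → seg 3, τ=1/4; S=-1+-6257/1416·τ+-47/59·τ²+1721/1416·τ³=-64509/30208

  seg 0: a=-4 b=2413/1416 c=0 d=419/1416
  seg 1: a=-2 b=1835/708 c=419/472 d=-419/708
  seg 2: a=2 b=-679/708 c=-1257/472 d=881/1416
  seg 3: a=-1 b=-6257/1416 c=-47/59 d=1721/1416
  seg 4: a=-5 b=-1675/708 c=1345/472 d=-1345/4248
S(17/4) = -64509/30208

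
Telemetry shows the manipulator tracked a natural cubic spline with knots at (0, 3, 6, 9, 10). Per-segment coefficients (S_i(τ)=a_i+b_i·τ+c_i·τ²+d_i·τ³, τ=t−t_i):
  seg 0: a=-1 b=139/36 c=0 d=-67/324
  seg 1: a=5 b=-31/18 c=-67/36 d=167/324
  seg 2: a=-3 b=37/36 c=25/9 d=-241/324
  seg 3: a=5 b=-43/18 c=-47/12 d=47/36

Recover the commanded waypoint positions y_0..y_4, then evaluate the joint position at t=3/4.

y_0 = S_0(0) = a_0 = -1
y_1 = S_1(0) = a_1 = 5
y_2 = S_2(0) = a_2 = -3
y_3 = S_3(0) = a_3 = 5
y_4 = S_3(1) = 0
t_q=3/4 is in segment 0 (τ=3/4); S_0(τ)=463/256

y_0=-1 y_1=5 y_2=-3 y_3=5 y_4=0
S(3/4) = 463/256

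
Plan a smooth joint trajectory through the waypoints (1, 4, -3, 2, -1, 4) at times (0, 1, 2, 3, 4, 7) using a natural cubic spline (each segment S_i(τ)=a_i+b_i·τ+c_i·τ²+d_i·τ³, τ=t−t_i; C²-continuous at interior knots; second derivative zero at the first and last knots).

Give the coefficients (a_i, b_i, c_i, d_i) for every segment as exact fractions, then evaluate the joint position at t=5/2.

  seg 0: a=1 b=8699/1299 c=0 d=-4802/1299
  seg 1: a=4 b=-5707/1299 c=-4802/433 d=11020/1299
  seg 2: a=-3 b=-1459/1299 c=6218/433 d=-10700/1299
  seg 3: a=2 b=3749/1299 c=-4482/433 d=5800/1299
  seg 4: a=-1 b=-5743/1299 c=1318/433 d=-1318/3897
S(5/2) = -867/866

Δ: Δ0=3, Δ1=-7, Δ2=5, Δ3=-3, Δ4=5/3
row 1: diag=4, rhs=-60; c'=1/4, d'=-15
row 2: denom=4−1·1/4=15/4; d'=(72−1·-15)/(15/4)=116/5
row 3: denom=4−1·4/15=56/15; d'=(-48−1·116/5)/(56/15)=-267/14
row 4: denom=8−1·15/56=433/56; d'=(28−1·-267/14)/(433/56)=2636/433
back: M4=2636/433
back: M3=-267/14−15/56·2636/433=-8964/433
back: M2=116/5−4/15·-8964/433=12436/433
back: M1=-15−1/4·12436/433=-9604/433
M: M0=0, M1=-9604/433, M2=12436/433, M3=-8964/433, M4=2636/433, M5=0
seg 0: a=1, c=M0/2=0, d=(M1−M0)/(6·1)=-4802/1299, b=Δ0−h0·(2M0+M1)/6=8699/1299
seg 1: a=4, c=M1/2=-4802/433, d=(M2−M1)/(6·1)=11020/1299, b=Δ1−h1·(2M1+M2)/6=-5707/1299
seg 2: a=-3, c=M2/2=6218/433, d=(M3−M2)/(6·1)=-10700/1299, b=Δ2−h2·(2M2+M3)/6=-1459/1299
seg 3: a=2, c=M3/2=-4482/433, d=(M4−M3)/(6·1)=5800/1299, b=Δ3−h3·(2M3+M4)/6=3749/1299
seg 4: a=-1, c=M4/2=1318/433, d=(M5−M4)/(6·3)=-1318/3897, b=Δ4−h4·(2M4+M5)/6=-5743/1299
t_q=5/2 → seg 2, τ=1/2; S=-3+-1459/1299·τ+6218/433·τ²+-10700/1299·τ³=-867/866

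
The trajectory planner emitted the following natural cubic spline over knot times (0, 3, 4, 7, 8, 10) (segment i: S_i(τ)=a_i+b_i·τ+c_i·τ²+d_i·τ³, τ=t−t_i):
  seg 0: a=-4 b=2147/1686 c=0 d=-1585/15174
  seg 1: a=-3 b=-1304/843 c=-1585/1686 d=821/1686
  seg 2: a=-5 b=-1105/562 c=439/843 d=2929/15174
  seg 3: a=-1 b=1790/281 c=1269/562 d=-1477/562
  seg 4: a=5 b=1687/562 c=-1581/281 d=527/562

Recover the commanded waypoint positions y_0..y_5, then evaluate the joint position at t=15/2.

y_0 = S_0(0) = a_0 = -4
y_1 = S_1(0) = a_1 = -3
y_2 = S_2(0) = a_2 = -5
y_3 = S_3(0) = a_3 = -1
y_4 = S_4(0) = a_4 = 5
y_5 = S_4(2) = -4
t_q=15/2 is in segment 3 (τ=1/2); S_3(τ)=10885/4496

y_0=-4 y_1=-3 y_2=-5 y_3=-1 y_4=5 y_5=-4
S(15/2) = 10885/4496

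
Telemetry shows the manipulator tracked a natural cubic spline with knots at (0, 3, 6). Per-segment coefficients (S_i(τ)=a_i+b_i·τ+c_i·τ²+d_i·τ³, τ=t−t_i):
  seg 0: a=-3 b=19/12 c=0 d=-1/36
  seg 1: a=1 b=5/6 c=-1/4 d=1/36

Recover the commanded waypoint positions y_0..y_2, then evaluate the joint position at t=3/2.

y_0 = S_0(0) = a_0 = -3
y_1 = S_1(0) = a_1 = 1
y_2 = S_1(3) = 2
t_q=3/2 is in segment 0 (τ=3/2); S_0(τ)=-23/32

y_0=-3 y_1=1 y_2=2
S(3/2) = -23/32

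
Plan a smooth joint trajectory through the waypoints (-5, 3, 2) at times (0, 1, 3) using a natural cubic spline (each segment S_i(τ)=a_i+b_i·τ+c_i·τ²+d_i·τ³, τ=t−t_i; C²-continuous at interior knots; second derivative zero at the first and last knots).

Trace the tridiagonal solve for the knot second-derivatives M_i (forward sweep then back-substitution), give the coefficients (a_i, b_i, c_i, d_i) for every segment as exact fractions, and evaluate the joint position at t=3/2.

  seg 0: a=-5 b=113/12 c=0 d=-17/12
  seg 1: a=3 b=31/6 c=-17/4 d=17/24
S(3/2) = 295/64

Δ: Δ0=8, Δ1=-1/2
row 1: diag=6, rhs=-51; c'=1/3, d'=-17/2
back: M1=-17/2
M: M0=0, M1=-17/2, M2=0
seg 0: a=-5, c=M0/2=0, d=(M1−M0)/(6·1)=-17/12, b=Δ0−h0·(2M0+M1)/6=113/12
seg 1: a=3, c=M1/2=-17/4, d=(M2−M1)/(6·2)=17/24, b=Δ1−h1·(2M1+M2)/6=31/6
t_q=3/2 → seg 1, τ=1/2; S=3+31/6·τ+-17/4·τ²+17/24·τ³=295/64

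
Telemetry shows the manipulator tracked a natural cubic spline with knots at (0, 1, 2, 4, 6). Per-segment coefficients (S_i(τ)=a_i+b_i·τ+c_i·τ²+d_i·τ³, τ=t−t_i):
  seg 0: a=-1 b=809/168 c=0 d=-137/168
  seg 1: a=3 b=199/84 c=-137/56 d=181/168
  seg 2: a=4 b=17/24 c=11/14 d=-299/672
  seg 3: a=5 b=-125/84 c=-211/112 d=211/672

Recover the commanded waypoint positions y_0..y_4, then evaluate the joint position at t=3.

y_0 = S_0(0) = a_0 = -1
y_1 = S_1(0) = a_1 = 3
y_2 = S_2(0) = a_2 = 4
y_3 = S_3(0) = a_3 = 5
y_4 = S_3(2) = -3
t_q=3 is in segment 2 (τ=1); S_2(τ)=1131/224

y_0=-1 y_1=3 y_2=4 y_3=5 y_4=-3
S(3) = 1131/224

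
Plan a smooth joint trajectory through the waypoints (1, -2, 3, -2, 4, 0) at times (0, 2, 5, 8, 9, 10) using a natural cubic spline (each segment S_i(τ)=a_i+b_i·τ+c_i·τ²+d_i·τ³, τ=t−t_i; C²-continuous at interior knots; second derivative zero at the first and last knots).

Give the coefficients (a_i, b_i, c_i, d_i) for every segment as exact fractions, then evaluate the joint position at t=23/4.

Δ: Δ0=-3/2, Δ1=5/3, Δ2=-5/3, Δ3=6, Δ4=-4
row 1: diag=10, rhs=19; c'=3/10, d'=19/10
row 2: denom=12−3·3/10=111/10; d'=(-20−3·19/10)/(111/10)=-257/111
row 3: denom=8−3·10/37=266/37; d'=(46−3·-257/111)/(266/37)=1959/266
row 4: denom=4−1·37/266=1027/266; d'=(-60−1·1959/266)/(1027/266)=-17919/1027
back: M4=-17919/1027
back: M3=1959/266−37/266·-17919/1027=10056/1027
back: M2=-257/111−10/37·10056/1027=-15287/3081
back: M1=19/10−3/10·-15287/3081=3480/1027
M: M0=0, M1=3480/1027, M2=-15287/3081, M3=10056/1027, M4=-17919/1027, M5=0
seg 0: a=1, c=M0/2=0, d=(M1−M0)/(6·2)=290/1027, b=Δ0−h0·(2M0+M1)/6=-5401/2054
seg 1: a=-2, c=M1/2=1740/1027, d=(M2−M1)/(6·3)=-1979/4266, b=Δ1−h1·(2M1+M2)/6=1559/2054
seg 2: a=3, c=M2/2=-15287/6162, d=(M3−M2)/(6·3)=45455/55458, b=Δ2−h2·(2M2+M3)/6=-1644/1027
seg 3: a=-2, c=M3/2=5028/1027, d=(M4−M3)/(6·1)=-9325/2054, b=Δ3−h3·(2M3+M4)/6=11593/2054
seg 4: a=4, c=M4/2=-17919/2054, d=(M5−M4)/(6·1)=5973/2054, b=Δ4−h4·(2M4+M5)/6=1865/1027
t_q=23/4 → seg 2, τ=3/4; S=3+-1644/1027·τ+-15287/6162·τ²+45455/55458·τ³=98555/131456

  seg 0: a=1 b=-5401/2054 c=0 d=290/1027
  seg 1: a=-2 b=1559/2054 c=1740/1027 d=-1979/4266
  seg 2: a=3 b=-1644/1027 c=-15287/6162 d=45455/55458
  seg 3: a=-2 b=11593/2054 c=5028/1027 d=-9325/2054
  seg 4: a=4 b=1865/1027 c=-17919/2054 d=5973/2054
S(23/4) = 98555/131456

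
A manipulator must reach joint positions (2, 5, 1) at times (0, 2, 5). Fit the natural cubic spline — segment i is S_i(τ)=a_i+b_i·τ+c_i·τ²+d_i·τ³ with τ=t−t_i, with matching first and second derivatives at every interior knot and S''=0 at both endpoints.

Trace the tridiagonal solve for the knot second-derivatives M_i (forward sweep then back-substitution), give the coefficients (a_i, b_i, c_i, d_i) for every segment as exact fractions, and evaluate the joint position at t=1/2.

Δ: Δ0=3/2, Δ1=-4/3
row 1: diag=10, rhs=-17; c'=3/10, d'=-17/10
back: M1=-17/10
M: M0=0, M1=-17/10, M2=0
seg 0: a=2, c=M0/2=0, d=(M1−M0)/(6·2)=-17/120, b=Δ0−h0·(2M0+M1)/6=31/15
seg 1: a=5, c=M1/2=-17/20, d=(M2−M1)/(6·3)=17/180, b=Δ1−h1·(2M1+M2)/6=11/30
t_q=1/2 → seg 0, τ=1/2; S=2+31/15·τ+0·τ²+-17/120·τ³=193/64

  seg 0: a=2 b=31/15 c=0 d=-17/120
  seg 1: a=5 b=11/30 c=-17/20 d=17/180
S(1/2) = 193/64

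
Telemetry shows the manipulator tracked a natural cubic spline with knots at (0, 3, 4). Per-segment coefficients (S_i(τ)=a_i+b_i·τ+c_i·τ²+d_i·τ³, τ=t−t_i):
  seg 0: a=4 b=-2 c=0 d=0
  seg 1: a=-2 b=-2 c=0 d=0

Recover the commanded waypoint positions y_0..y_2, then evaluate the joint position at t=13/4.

y_0=4 y_1=-2 y_2=-4
S(13/4) = -5/2

y_0 = S_0(0) = a_0 = 4
y_1 = S_1(0) = a_1 = -2
y_2 = S_1(1) = -4
t_q=13/4 is in segment 1 (τ=1/4); S_1(τ)=-5/2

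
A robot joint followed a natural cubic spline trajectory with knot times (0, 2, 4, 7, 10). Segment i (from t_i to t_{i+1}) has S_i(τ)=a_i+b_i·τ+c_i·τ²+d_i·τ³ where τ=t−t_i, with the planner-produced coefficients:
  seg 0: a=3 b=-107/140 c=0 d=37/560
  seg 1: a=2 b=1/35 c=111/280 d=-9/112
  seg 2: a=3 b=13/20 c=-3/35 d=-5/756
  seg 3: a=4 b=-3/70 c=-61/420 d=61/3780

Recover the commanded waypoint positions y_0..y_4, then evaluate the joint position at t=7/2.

y_0=3 y_1=2 y_2=3 y_3=4 y_4=3
S(7/2) = 11933/4480

y_0 = S_0(0) = a_0 = 3
y_1 = S_1(0) = a_1 = 2
y_2 = S_2(0) = a_2 = 3
y_3 = S_3(0) = a_3 = 4
y_4 = S_3(3) = 3
t_q=7/2 is in segment 1 (τ=3/2); S_1(τ)=11933/4480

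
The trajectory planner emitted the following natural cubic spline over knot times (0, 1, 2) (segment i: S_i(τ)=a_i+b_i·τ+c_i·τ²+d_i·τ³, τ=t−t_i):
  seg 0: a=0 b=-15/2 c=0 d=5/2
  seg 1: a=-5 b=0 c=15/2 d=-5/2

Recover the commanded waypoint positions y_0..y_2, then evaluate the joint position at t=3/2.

y_0 = S_0(0) = a_0 = 0
y_1 = S_1(0) = a_1 = -5
y_2 = S_1(1) = 0
t_q=3/2 is in segment 1 (τ=1/2); S_1(τ)=-55/16

y_0=0 y_1=-5 y_2=0
S(3/2) = -55/16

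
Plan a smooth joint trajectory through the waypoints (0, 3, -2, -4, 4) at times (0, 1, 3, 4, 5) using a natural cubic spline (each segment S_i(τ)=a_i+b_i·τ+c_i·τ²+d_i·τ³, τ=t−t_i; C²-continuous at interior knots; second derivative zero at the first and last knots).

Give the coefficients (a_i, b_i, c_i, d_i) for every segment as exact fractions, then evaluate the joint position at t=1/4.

Δ: Δ0=3, Δ1=-5/2, Δ2=-2, Δ3=8
row 1: diag=6, rhs=-33; c'=1/3, d'=-11/2
row 2: denom=6−2·1/3=16/3; d'=(3−2·-11/2)/(16/3)=21/8
row 3: denom=4−1·3/16=61/16; d'=(60−1·21/8)/(61/16)=918/61
back: M3=918/61
back: M2=21/8−3/16·918/61=-12/61
back: M1=-11/2−1/3·-12/61=-663/122
M: M0=0, M1=-663/122, M2=-12/61, M3=918/61, M4=0
seg 0: a=0, c=M0/2=0, d=(M1−M0)/(6·1)=-221/244, b=Δ0−h0·(2M0+M1)/6=953/244
seg 1: a=3, c=M1/2=-663/244, d=(M2−M1)/(6·2)=213/488, b=Δ1−h1·(2M1+M2)/6=145/122
seg 2: a=-2, c=M2/2=-6/61, d=(M3−M2)/(6·1)=155/61, b=Δ2−h2·(2M2+M3)/6=-271/61
seg 3: a=-4, c=M3/2=459/61, d=(M4−M3)/(6·1)=-153/61, b=Δ3−h3·(2M3+M4)/6=182/61
t_q=1/4 → seg 0, τ=1/4; S=0+953/244·τ+0·τ²+-221/244·τ³=15027/15616

  seg 0: a=0 b=953/244 c=0 d=-221/244
  seg 1: a=3 b=145/122 c=-663/244 d=213/488
  seg 2: a=-2 b=-271/61 c=-6/61 d=155/61
  seg 3: a=-4 b=182/61 c=459/61 d=-153/61
S(1/4) = 15027/15616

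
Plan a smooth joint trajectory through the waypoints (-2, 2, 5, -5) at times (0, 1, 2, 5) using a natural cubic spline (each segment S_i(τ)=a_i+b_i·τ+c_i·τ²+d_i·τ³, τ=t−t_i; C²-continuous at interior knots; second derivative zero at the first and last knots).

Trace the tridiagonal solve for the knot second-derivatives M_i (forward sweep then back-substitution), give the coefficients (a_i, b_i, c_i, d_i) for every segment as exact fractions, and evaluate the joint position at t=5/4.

Δ: Δ0=4, Δ1=3, Δ2=-10/3
row 1: diag=4, rhs=-6; c'=1/4, d'=-3/2
row 2: denom=8−1·1/4=31/4; d'=(-38−1·-3/2)/(31/4)=-146/31
back: M2=-146/31
back: M1=-3/2−1/4·-146/31=-10/31
M: M0=0, M1=-10/31, M2=-146/31, M3=0
seg 0: a=-2, c=M0/2=0, d=(M1−M0)/(6·1)=-5/93, b=Δ0−h0·(2M0+M1)/6=377/93
seg 1: a=2, c=M1/2=-5/31, d=(M2−M1)/(6·1)=-68/93, b=Δ1−h1·(2M1+M2)/6=362/93
seg 2: a=5, c=M2/2=-73/31, d=(M3−M2)/(6·3)=73/279, b=Δ2−h2·(2M2+M3)/6=128/93
t_q=5/4 → seg 1, τ=1/4; S=2+362/93·τ+-5/31·τ²+-68/93·τ³=183/62

  seg 0: a=-2 b=377/93 c=0 d=-5/93
  seg 1: a=2 b=362/93 c=-5/31 d=-68/93
  seg 2: a=5 b=128/93 c=-73/31 d=73/279
S(5/4) = 183/62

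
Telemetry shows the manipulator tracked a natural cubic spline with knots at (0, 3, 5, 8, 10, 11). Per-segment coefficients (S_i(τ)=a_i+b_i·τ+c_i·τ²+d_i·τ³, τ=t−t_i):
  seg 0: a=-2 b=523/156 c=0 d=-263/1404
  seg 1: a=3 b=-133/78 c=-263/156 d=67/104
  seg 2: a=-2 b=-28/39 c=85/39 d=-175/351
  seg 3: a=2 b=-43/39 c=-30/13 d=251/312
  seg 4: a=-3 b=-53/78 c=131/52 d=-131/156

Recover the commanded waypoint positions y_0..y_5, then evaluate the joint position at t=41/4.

y_0 = S_0(0) = a_0 = -2
y_1 = S_1(0) = a_1 = 3
y_2 = S_2(0) = a_2 = -2
y_3 = S_3(0) = a_3 = 2
y_4 = S_4(0) = a_4 = -3
y_5 = S_4(1) = -2
t_q=41/4 is in segment 4 (τ=1/4); S_4(τ)=-10069/3328

y_0=-2 y_1=3 y_2=-2 y_3=2 y_4=-3 y_5=-2
S(41/4) = -10069/3328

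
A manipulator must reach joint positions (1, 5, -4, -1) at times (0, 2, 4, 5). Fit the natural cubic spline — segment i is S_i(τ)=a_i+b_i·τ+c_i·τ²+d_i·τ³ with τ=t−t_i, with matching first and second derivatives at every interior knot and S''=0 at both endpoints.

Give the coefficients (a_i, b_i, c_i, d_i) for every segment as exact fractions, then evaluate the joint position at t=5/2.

Δ: Δ0=2, Δ1=-9/2, Δ2=3
row 1: diag=8, rhs=-39; c'=1/4, d'=-39/8
row 2: denom=6−2·1/4=11/2; d'=(45−2·-39/8)/(11/2)=219/22
back: M2=219/22
back: M1=-39/8−1/4·219/22=-81/11
M: M0=0, M1=-81/11, M2=219/22, M3=0
seg 0: a=1, c=M0/2=0, d=(M1−M0)/(6·2)=-27/44, b=Δ0−h0·(2M0+M1)/6=49/11
seg 1: a=5, c=M1/2=-81/22, d=(M2−M1)/(6·2)=127/88, b=Δ1−h1·(2M1+M2)/6=-32/11
seg 2: a=-4, c=M2/2=219/44, d=(M3−M2)/(6·1)=-73/44, b=Δ2−h2·(2M2+M3)/6=-7/22
t_q=5/2 → seg 1, τ=1/2; S=5+-32/11·τ+-81/22·τ²+127/88·τ³=1975/704

  seg 0: a=1 b=49/11 c=0 d=-27/44
  seg 1: a=5 b=-32/11 c=-81/22 d=127/88
  seg 2: a=-4 b=-7/22 c=219/44 d=-73/44
S(5/2) = 1975/704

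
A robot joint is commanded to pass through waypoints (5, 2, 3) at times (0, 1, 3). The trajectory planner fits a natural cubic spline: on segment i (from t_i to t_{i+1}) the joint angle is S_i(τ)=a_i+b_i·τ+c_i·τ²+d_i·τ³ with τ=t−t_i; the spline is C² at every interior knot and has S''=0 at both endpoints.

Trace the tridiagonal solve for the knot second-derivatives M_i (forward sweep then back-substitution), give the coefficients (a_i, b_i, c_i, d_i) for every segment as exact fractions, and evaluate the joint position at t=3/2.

Δ: Δ0=-3, Δ1=1/2
row 1: diag=6, rhs=21; c'=1/3, d'=7/2
back: M1=7/2
M: M0=0, M1=7/2, M2=0
seg 0: a=5, c=M0/2=0, d=(M1−M0)/(6·1)=7/12, b=Δ0−h0·(2M0+M1)/6=-43/12
seg 1: a=2, c=M1/2=7/4, d=(M2−M1)/(6·2)=-7/24, b=Δ1−h1·(2M1+M2)/6=-11/6
t_q=3/2 → seg 1, τ=1/2; S=2+-11/6·τ+7/4·τ²+-7/24·τ³=95/64

  seg 0: a=5 b=-43/12 c=0 d=7/12
  seg 1: a=2 b=-11/6 c=7/4 d=-7/24
S(3/2) = 95/64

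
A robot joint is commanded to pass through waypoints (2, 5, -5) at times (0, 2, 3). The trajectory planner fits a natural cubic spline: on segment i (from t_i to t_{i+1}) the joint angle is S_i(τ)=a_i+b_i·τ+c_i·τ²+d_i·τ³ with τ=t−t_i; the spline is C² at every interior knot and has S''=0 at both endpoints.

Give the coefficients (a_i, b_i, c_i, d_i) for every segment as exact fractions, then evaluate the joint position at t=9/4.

  seg 0: a=2 b=16/3 c=0 d=-23/24
  seg 1: a=5 b=-37/6 c=-23/4 d=23/12
S(9/4) = 801/256

Δ: Δ0=3/2, Δ1=-10
row 1: diag=6, rhs=-69; c'=1/6, d'=-23/2
back: M1=-23/2
M: M0=0, M1=-23/2, M2=0
seg 0: a=2, c=M0/2=0, d=(M1−M0)/(6·2)=-23/24, b=Δ0−h0·(2M0+M1)/6=16/3
seg 1: a=5, c=M1/2=-23/4, d=(M2−M1)/(6·1)=23/12, b=Δ1−h1·(2M1+M2)/6=-37/6
t_q=9/4 → seg 1, τ=1/4; S=5+-37/6·τ+-23/4·τ²+23/12·τ³=801/256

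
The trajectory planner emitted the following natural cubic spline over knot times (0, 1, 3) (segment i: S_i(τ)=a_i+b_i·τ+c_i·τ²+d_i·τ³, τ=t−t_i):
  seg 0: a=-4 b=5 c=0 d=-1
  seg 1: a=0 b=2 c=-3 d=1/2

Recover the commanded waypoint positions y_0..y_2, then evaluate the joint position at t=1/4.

y_0=-4 y_1=0 y_2=-4
S(1/4) = -177/64

y_0 = S_0(0) = a_0 = -4
y_1 = S_1(0) = a_1 = 0
y_2 = S_1(2) = -4
t_q=1/4 is in segment 0 (τ=1/4); S_0(τ)=-177/64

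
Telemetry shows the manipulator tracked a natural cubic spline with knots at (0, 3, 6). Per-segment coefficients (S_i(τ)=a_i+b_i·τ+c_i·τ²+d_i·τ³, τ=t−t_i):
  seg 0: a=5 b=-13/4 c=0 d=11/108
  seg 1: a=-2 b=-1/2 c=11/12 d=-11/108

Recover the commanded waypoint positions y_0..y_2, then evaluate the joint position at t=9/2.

y_0=5 y_1=-2 y_2=2
S(9/2) = -33/32

y_0 = S_0(0) = a_0 = 5
y_1 = S_1(0) = a_1 = -2
y_2 = S_1(3) = 2
t_q=9/2 is in segment 1 (τ=3/2); S_1(τ)=-33/32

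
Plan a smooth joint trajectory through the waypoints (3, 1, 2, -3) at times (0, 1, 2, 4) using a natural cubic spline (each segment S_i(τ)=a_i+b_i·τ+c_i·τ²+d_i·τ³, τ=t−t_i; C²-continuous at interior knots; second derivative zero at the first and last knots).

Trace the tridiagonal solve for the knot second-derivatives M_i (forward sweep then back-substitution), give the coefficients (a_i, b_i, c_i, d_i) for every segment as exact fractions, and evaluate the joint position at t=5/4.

Δ: Δ0=-2, Δ1=1, Δ2=-5/2
row 1: diag=4, rhs=18; c'=1/4, d'=9/2
row 2: denom=6−1·1/4=23/4; d'=(-21−1·9/2)/(23/4)=-102/23
back: M2=-102/23
back: M1=9/2−1/4·-102/23=129/23
M: M0=0, M1=129/23, M2=-102/23, M3=0
seg 0: a=3, c=M0/2=0, d=(M1−M0)/(6·1)=43/46, b=Δ0−h0·(2M0+M1)/6=-135/46
seg 1: a=1, c=M1/2=129/46, d=(M2−M1)/(6·1)=-77/46, b=Δ1−h1·(2M1+M2)/6=-3/23
seg 2: a=2, c=M2/2=-51/23, d=(M3−M2)/(6·2)=17/46, b=Δ2−h2·(2M2+M3)/6=21/46
t_q=5/4 → seg 1, τ=1/4; S=1+-3/23·τ+129/46·τ²+-77/46·τ³=3287/2944

  seg 0: a=3 b=-135/46 c=0 d=43/46
  seg 1: a=1 b=-3/23 c=129/46 d=-77/46
  seg 2: a=2 b=21/46 c=-51/23 d=17/46
S(5/4) = 3287/2944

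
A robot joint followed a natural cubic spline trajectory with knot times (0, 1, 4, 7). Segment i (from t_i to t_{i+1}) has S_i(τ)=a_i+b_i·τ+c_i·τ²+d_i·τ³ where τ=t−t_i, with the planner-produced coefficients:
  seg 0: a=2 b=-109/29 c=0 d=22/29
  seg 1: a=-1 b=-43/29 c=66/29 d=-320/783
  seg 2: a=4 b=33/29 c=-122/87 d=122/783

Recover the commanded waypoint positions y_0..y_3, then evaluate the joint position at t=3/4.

y_0=2 y_1=-1 y_2=4 y_3=-1
S(3/4) = -463/928

y_0 = S_0(0) = a_0 = 2
y_1 = S_1(0) = a_1 = -1
y_2 = S_2(0) = a_2 = 4
y_3 = S_2(3) = -1
t_q=3/4 is in segment 0 (τ=3/4); S_0(τ)=-463/928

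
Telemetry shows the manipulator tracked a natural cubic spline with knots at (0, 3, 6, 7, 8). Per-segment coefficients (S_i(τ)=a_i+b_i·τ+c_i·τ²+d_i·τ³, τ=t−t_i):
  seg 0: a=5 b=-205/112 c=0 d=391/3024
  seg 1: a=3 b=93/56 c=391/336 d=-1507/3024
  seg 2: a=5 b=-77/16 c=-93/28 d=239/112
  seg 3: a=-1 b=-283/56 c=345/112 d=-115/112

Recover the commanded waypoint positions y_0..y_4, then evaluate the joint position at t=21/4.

y_0=5 y_1=3 y_2=5 y_3=-1 y_4=-4
S(21/4) = 49827/7168

y_0 = S_0(0) = a_0 = 5
y_1 = S_1(0) = a_1 = 3
y_2 = S_2(0) = a_2 = 5
y_3 = S_3(0) = a_3 = -1
y_4 = S_3(1) = -4
t_q=21/4 is in segment 1 (τ=9/4); S_1(τ)=49827/7168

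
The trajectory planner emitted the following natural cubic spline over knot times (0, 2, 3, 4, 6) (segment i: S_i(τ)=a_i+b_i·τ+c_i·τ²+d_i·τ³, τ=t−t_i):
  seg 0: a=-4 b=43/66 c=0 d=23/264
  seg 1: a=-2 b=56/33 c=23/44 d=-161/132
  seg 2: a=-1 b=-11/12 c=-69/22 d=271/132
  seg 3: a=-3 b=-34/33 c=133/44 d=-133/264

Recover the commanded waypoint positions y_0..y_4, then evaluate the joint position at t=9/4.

y_0 = S_0(0) = a_0 = -4
y_1 = S_1(0) = a_1 = -2
y_2 = S_2(0) = a_2 = -1
y_3 = S_3(0) = a_3 = -3
y_4 = S_3(2) = 3
t_q=9/4 is in segment 1 (τ=1/4); S_1(τ)=-4399/2816

y_0=-4 y_1=-2 y_2=-1 y_3=-3 y_4=3
S(9/4) = -4399/2816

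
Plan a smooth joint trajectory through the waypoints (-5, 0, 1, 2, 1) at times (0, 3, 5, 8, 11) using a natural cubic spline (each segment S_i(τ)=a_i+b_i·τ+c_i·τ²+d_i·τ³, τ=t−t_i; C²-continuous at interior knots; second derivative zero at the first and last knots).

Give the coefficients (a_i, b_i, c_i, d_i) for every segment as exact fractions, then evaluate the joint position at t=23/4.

Δ: Δ0=5/3, Δ1=1/2, Δ2=1/3, Δ3=-1/3
row 1: diag=10, rhs=-7; c'=1/5, d'=-7/10
row 2: denom=10−2·1/5=48/5; d'=(-1−2·-7/10)/(48/5)=1/24
row 3: denom=12−3·5/16=177/16; d'=(-4−3·1/24)/(177/16)=-22/59
back: M3=-22/59
back: M2=1/24−5/16·-22/59=28/177
back: M1=-7/10−1/5·28/177=-259/354
M: M0=0, M1=-259/354, M2=28/177, M3=-22/59, M4=0
seg 0: a=-5, c=M0/2=0, d=(M1−M0)/(6·3)=-259/6372, b=Δ0−h0·(2M0+M1)/6=1439/708
seg 1: a=0, c=M1/2=-259/708, d=(M2−M1)/(6·2)=35/472, b=Δ1−h1·(2M1+M2)/6=331/354
seg 2: a=1, c=M2/2=14/177, d=(M3−M2)/(6·3)=-47/1593, b=Δ2−h2·(2M2+M3)/6=64/177
seg 3: a=2, c=M3/2=-11/59, d=(M4−M3)/(6·3)=11/531, b=Δ3−h3·(2M3+M4)/6=7/177
t_q=23/4 → seg 2, τ=3/4; S=1+64/177·τ+14/177·τ²+-47/1593·τ³=4921/3776

  seg 0: a=-5 b=1439/708 c=0 d=-259/6372
  seg 1: a=0 b=331/354 c=-259/708 d=35/472
  seg 2: a=1 b=64/177 c=14/177 d=-47/1593
  seg 3: a=2 b=7/177 c=-11/59 d=11/531
S(23/4) = 4921/3776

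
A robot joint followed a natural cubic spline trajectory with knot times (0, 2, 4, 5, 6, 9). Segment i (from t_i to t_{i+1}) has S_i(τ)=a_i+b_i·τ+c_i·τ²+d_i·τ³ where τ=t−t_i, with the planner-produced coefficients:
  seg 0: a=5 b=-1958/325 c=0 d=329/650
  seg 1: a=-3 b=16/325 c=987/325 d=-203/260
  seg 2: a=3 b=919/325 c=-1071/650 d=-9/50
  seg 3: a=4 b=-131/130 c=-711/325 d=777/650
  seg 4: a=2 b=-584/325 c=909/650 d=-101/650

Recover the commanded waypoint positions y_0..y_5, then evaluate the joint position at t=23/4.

y_0 = S_0(0) = a_0 = 5
y_1 = S_1(0) = a_1 = -3
y_2 = S_2(0) = a_2 = 3
y_3 = S_3(0) = a_3 = 4
y_4 = S_4(0) = a_4 = 2
y_5 = S_4(3) = 5
t_q=23/4 is in segment 3 (τ=3/4); S_3(τ)=104747/41600

y_0=5 y_1=-3 y_2=3 y_3=4 y_4=2 y_5=5
S(23/4) = 104747/41600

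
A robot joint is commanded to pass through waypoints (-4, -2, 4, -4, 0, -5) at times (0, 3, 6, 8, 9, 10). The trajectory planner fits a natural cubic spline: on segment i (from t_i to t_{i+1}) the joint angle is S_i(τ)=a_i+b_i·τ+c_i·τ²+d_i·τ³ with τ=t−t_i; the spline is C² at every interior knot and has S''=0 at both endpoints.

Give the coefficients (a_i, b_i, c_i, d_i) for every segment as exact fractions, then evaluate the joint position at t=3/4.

Δ: Δ0=2/3, Δ1=2, Δ2=-4, Δ3=4, Δ4=-5
row 1: diag=12, rhs=8; c'=1/4, d'=2/3
row 2: denom=10−3·1/4=37/4; d'=(-36−3·2/3)/(37/4)=-152/37
row 3: denom=6−2·8/37=206/37; d'=(48−2·-152/37)/(206/37)=1040/103
row 4: denom=4−1·37/206=787/206; d'=(-54−1·1040/103)/(787/206)=-13204/787
back: M4=-13204/787
back: M3=1040/103−37/206·-13204/787=10318/787
back: M2=-152/37−8/37·10318/787=-5464/787
back: M1=2/3−1/4·-5464/787=5672/2361
M: M0=0, M1=5672/2361, M2=-5464/787, M3=10318/787, M4=-13204/787, M5=0
seg 0: a=-4, c=M0/2=0, d=(M1−M0)/(6·3)=2836/21249, b=Δ0−h0·(2M0+M1)/6=-1262/2361
seg 1: a=-2, c=M1/2=2836/2361, d=(M2−M1)/(6·3)=-11032/21249, b=Δ1−h1·(2M1+M2)/6=7246/2361
seg 2: a=4, c=M2/2=-2732/787, d=(M3−M2)/(6·2)=7891/4722, b=Δ2−h2·(2M2+M3)/6=-8834/2361
seg 3: a=-4, c=M3/2=5159/787, d=(M4−M3)/(6·1)=-11761/2361, b=Δ3−h3·(2M3+M4)/6=5728/2361
seg 4: a=0, c=M4/2=-6602/787, d=(M5−M4)/(6·1)=6602/2361, b=Δ4−h4·(2M4+M5)/6=1399/2361
t_q=3/4 → seg 0, τ=3/4; S=-4+-1262/2361·τ+0·τ²+2836/21249·τ³=-54707/12592

  seg 0: a=-4 b=-1262/2361 c=0 d=2836/21249
  seg 1: a=-2 b=7246/2361 c=2836/2361 d=-11032/21249
  seg 2: a=4 b=-8834/2361 c=-2732/787 d=7891/4722
  seg 3: a=-4 b=5728/2361 c=5159/787 d=-11761/2361
  seg 4: a=0 b=1399/2361 c=-6602/787 d=6602/2361
S(3/4) = -54707/12592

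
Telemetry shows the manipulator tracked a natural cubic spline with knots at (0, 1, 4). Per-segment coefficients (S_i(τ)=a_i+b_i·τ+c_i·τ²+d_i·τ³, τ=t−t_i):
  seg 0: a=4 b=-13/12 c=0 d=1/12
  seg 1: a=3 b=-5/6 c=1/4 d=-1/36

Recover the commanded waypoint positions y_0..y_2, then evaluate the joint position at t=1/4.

y_0=4 y_1=3 y_2=2
S(1/4) = 955/256

y_0 = S_0(0) = a_0 = 4
y_1 = S_1(0) = a_1 = 3
y_2 = S_1(3) = 2
t_q=1/4 is in segment 0 (τ=1/4); S_0(τ)=955/256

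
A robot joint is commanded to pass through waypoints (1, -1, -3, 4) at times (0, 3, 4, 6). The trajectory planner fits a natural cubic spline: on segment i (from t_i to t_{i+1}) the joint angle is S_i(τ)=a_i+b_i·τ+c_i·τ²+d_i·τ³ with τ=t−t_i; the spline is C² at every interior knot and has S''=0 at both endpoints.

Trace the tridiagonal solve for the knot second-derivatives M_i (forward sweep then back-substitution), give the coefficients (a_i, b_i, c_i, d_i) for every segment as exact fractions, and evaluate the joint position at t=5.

Δ: Δ0=-2/3, Δ1=-2, Δ2=7/2
row 1: diag=8, rhs=-8; c'=1/8, d'=-1
row 2: denom=6−1·1/8=47/8; d'=(33−1·-1)/(47/8)=272/47
back: M2=272/47
back: M1=-1−1/8·272/47=-81/47
M: M0=0, M1=-81/47, M2=272/47, M3=0
seg 0: a=1, c=M0/2=0, d=(M1−M0)/(6·3)=-9/94, b=Δ0−h0·(2M0+M1)/6=55/282
seg 1: a=-1, c=M1/2=-81/94, d=(M2−M1)/(6·1)=353/282, b=Δ1−h1·(2M1+M2)/6=-337/141
seg 2: a=-3, c=M2/2=136/47, d=(M3−M2)/(6·2)=-68/141, b=Δ2−h2·(2M2+M3)/6=-101/282
t_q=5 → seg 2, τ=1; S=-3+-101/282·τ+136/47·τ²+-68/141·τ³=-89/94

  seg 0: a=1 b=55/282 c=0 d=-9/94
  seg 1: a=-1 b=-337/141 c=-81/94 d=353/282
  seg 2: a=-3 b=-101/282 c=136/47 d=-68/141
S(5) = -89/94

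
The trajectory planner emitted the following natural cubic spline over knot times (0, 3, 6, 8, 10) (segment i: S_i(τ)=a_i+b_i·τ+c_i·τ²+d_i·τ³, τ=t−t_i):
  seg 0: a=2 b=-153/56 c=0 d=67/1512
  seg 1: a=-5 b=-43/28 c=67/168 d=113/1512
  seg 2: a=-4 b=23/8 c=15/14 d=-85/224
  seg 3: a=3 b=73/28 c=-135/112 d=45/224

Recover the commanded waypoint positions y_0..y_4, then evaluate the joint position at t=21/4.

y_0 = S_0(0) = a_0 = 2
y_1 = S_1(0) = a_1 = -5
y_2 = S_2(0) = a_2 = -4
y_3 = S_3(0) = a_3 = 3
y_4 = S_3(2) = 5
t_q=21/4 is in segment 1 (τ=9/4); S_1(τ)=-20017/3584

y_0=2 y_1=-5 y_2=-4 y_3=3 y_4=5
S(21/4) = -20017/3584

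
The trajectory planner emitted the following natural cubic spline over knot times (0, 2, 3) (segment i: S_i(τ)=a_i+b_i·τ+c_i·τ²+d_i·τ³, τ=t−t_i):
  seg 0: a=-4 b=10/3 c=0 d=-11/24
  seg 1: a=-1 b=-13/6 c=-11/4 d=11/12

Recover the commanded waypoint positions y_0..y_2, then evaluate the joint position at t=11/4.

y_0 = S_0(0) = a_0 = -4
y_1 = S_1(0) = a_1 = -1
y_2 = S_1(1) = -5
t_q=11/4 is in segment 1 (τ=3/4); S_1(τ)=-969/256

y_0=-4 y_1=-1 y_2=-5
S(11/4) = -969/256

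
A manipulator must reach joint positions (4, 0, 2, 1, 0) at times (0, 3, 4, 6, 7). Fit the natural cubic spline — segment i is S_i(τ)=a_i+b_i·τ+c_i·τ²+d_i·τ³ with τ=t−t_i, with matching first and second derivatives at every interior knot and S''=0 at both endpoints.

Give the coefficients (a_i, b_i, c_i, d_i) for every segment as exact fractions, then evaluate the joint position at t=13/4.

Δ: Δ0=-4/3, Δ1=2, Δ2=-1/2, Δ3=-1
row 1: diag=8, rhs=20; c'=1/8, d'=5/2
row 2: denom=6−1·1/8=47/8; d'=(-15−1·5/2)/(47/8)=-140/47
row 3: denom=6−2·16/47=250/47; d'=(-3−2·-140/47)/(250/47)=139/250
back: M3=139/250
back: M2=-140/47−16/47·139/250=-396/125
back: M1=5/2−1/8·-396/125=362/125
M: M0=0, M1=362/125, M2=-396/125, M3=139/250, M4=0
seg 0: a=4, c=M0/2=0, d=(M1−M0)/(6·3)=181/1125, b=Δ0−h0·(2M0+M1)/6=-1043/375
seg 1: a=0, c=M1/2=181/125, d=(M2−M1)/(6·1)=-379/375, b=Δ1−h1·(2M1+M2)/6=586/375
seg 2: a=2, c=M2/2=-198/125, d=(M3−M2)/(6·2)=931/3000, b=Δ2−h2·(2M2+M3)/6=107/75
seg 3: a=1, c=M3/2=139/500, d=(M4−M3)/(6·1)=-139/1500, b=Δ3−h3·(2M3+M4)/6=-889/750
t_q=13/4 → seg 1, τ=1/4; S=0+586/375·τ+181/125·τ²+-379/375·τ³=3723/8000

  seg 0: a=4 b=-1043/375 c=0 d=181/1125
  seg 1: a=0 b=586/375 c=181/125 d=-379/375
  seg 2: a=2 b=107/75 c=-198/125 d=931/3000
  seg 3: a=1 b=-889/750 c=139/500 d=-139/1500
S(13/4) = 3723/8000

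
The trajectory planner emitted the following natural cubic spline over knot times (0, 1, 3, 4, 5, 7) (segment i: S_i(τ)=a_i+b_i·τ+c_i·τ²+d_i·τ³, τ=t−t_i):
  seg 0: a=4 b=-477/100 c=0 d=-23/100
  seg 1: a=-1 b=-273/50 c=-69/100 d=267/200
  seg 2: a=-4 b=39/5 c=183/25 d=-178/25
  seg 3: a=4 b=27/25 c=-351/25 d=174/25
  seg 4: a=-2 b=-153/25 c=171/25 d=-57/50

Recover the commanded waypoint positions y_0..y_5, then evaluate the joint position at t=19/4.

y_0 = S_0(0) = a_0 = 4
y_1 = S_1(0) = a_1 = -1
y_2 = S_2(0) = a_2 = -4
y_3 = S_3(0) = a_3 = 4
y_4 = S_4(0) = a_4 = -2
y_5 = S_4(2) = 4
t_q=19/4 is in segment 3 (τ=3/4); S_3(τ)=-121/800

y_0=4 y_1=-1 y_2=-4 y_3=4 y_4=-2 y_5=4
S(19/4) = -121/800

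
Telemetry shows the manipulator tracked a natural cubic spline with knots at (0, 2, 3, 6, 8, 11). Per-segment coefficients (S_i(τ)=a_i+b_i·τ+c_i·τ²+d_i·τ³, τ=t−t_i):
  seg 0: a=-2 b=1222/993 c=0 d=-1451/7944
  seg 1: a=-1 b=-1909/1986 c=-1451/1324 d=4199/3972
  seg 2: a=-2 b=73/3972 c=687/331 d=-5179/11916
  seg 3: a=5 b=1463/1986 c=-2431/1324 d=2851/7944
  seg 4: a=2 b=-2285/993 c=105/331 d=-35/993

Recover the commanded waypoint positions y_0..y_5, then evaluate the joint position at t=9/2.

y_0 = S_0(0) = a_0 = -2
y_1 = S_1(0) = a_1 = -1
y_2 = S_2(0) = a_2 = -2
y_3 = S_3(0) = a_3 = 5
y_4 = S_4(0) = a_4 = 2
y_5 = S_4(3) = -3
t_q=9/2 is in segment 2 (τ=3/2); S_2(τ)=13035/10592

y_0=-2 y_1=-1 y_2=-2 y_3=5 y_4=2 y_5=-3
S(9/2) = 13035/10592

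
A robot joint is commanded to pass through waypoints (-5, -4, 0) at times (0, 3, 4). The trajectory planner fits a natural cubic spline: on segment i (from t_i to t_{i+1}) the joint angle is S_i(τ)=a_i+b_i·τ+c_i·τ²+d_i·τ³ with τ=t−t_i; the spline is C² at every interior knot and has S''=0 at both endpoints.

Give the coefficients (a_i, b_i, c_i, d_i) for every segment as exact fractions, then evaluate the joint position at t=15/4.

  seg 0: a=-5 b=-25/24 c=0 d=11/72
  seg 1: a=-4 b=37/12 c=11/8 d=-11/24
S(15/4) = -567/512

Δ: Δ0=1/3, Δ1=4
row 1: diag=8, rhs=22; c'=1/8, d'=11/4
back: M1=11/4
M: M0=0, M1=11/4, M2=0
seg 0: a=-5, c=M0/2=0, d=(M1−M0)/(6·3)=11/72, b=Δ0−h0·(2M0+M1)/6=-25/24
seg 1: a=-4, c=M1/2=11/8, d=(M2−M1)/(6·1)=-11/24, b=Δ1−h1·(2M1+M2)/6=37/12
t_q=15/4 → seg 1, τ=3/4; S=-4+37/12·τ+11/8·τ²+-11/24·τ³=-567/512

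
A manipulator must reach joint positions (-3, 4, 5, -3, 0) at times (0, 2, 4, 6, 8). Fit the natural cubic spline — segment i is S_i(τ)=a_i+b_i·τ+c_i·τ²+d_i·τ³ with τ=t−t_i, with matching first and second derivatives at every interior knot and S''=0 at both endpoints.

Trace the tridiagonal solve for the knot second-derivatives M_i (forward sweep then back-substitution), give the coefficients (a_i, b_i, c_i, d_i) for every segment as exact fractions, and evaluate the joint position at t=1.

Δ: Δ0=7/2, Δ1=1/2, Δ2=-4, Δ3=3/2
row 1: diag=8, rhs=-18; c'=1/4, d'=-9/4
row 2: denom=8−2·1/4=15/2; d'=(-27−2·-9/4)/(15/2)=-3
row 3: denom=8−2·4/15=112/15; d'=(33−2·-3)/(112/15)=585/112
back: M3=585/112
back: M2=-3−4/15·585/112=-123/28
back: M1=-9/4−1/4·-123/28=-129/112
M: M0=0, M1=-129/112, M2=-123/28, M3=585/112, M4=0
seg 0: a=-3, c=M0/2=0, d=(M1−M0)/(6·2)=-43/448, b=Δ0−h0·(2M0+M1)/6=435/112
seg 1: a=4, c=M1/2=-129/224, d=(M2−M1)/(6·2)=-121/448, b=Δ1−h1·(2M1+M2)/6=153/56
seg 2: a=5, c=M2/2=-123/56, d=(M3−M2)/(6·2)=359/448, b=Δ2−h2·(2M2+M3)/6=-45/16
seg 3: a=-3, c=M3/2=585/224, d=(M4−M3)/(6·2)=-195/448, b=Δ3−h3·(2M3+M4)/6=-111/56
t_q=1 → seg 0, τ=1; S=-3+435/112·τ+0·τ²+-43/448·τ³=353/448

  seg 0: a=-3 b=435/112 c=0 d=-43/448
  seg 1: a=4 b=153/56 c=-129/224 d=-121/448
  seg 2: a=5 b=-45/16 c=-123/56 d=359/448
  seg 3: a=-3 b=-111/56 c=585/224 d=-195/448
S(1) = 353/448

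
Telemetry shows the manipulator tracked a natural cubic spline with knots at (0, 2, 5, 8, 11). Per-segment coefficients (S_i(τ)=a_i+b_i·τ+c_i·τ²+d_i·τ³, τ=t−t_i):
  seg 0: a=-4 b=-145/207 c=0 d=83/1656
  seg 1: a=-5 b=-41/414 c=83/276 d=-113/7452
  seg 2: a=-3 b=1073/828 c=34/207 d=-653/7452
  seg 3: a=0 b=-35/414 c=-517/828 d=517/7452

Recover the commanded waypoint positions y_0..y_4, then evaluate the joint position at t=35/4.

y_0=-4 y_1=-5 y_2=-3 y_3=0 y_4=-4
S(35/4) = -2269/5888

y_0 = S_0(0) = a_0 = -4
y_1 = S_1(0) = a_1 = -5
y_2 = S_2(0) = a_2 = -3
y_3 = S_3(0) = a_3 = 0
y_4 = S_3(3) = -4
t_q=35/4 is in segment 3 (τ=3/4); S_3(τ)=-2269/5888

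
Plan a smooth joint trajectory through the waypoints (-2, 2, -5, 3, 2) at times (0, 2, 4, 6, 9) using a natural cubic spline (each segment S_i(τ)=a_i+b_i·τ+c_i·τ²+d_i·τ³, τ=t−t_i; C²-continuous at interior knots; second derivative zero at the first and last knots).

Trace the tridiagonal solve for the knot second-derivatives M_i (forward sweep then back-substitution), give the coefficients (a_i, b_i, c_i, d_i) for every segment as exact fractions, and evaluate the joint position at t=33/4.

  seg 0: a=-2 b=865/213 c=0 d=-439/852
  seg 1: a=2 b=-452/213 c=-439/142 d=2047/1704
  seg 2: a=-5 b=-31/426 c=1169/284 d=-443/426
  seg 3: a=3 b=1667/426 c=-603/284 d=67/284
S(33/4) = 68031/18176

Δ: Δ0=2, Δ1=-7/2, Δ2=4, Δ3=-1/3
row 1: diag=8, rhs=-33; c'=1/4, d'=-33/8
row 2: denom=8−2·1/4=15/2; d'=(45−2·-33/8)/(15/2)=71/10
row 3: denom=10−2·4/15=142/15; d'=(-26−2·71/10)/(142/15)=-603/142
back: M3=-603/142
back: M2=71/10−4/15·-603/142=1169/142
back: M1=-33/8−1/4·1169/142=-439/71
M: M0=0, M1=-439/71, M2=1169/142, M3=-603/142, M4=0
seg 0: a=-2, c=M0/2=0, d=(M1−M0)/(6·2)=-439/852, b=Δ0−h0·(2M0+M1)/6=865/213
seg 1: a=2, c=M1/2=-439/142, d=(M2−M1)/(6·2)=2047/1704, b=Δ1−h1·(2M1+M2)/6=-452/213
seg 2: a=-5, c=M2/2=1169/284, d=(M3−M2)/(6·2)=-443/426, b=Δ2−h2·(2M2+M3)/6=-31/426
seg 3: a=3, c=M3/2=-603/284, d=(M4−M3)/(6·3)=67/284, b=Δ3−h3·(2M3+M4)/6=1667/426
t_q=33/4 → seg 3, τ=9/4; S=3+1667/426·τ+-603/284·τ²+67/284·τ³=68031/18176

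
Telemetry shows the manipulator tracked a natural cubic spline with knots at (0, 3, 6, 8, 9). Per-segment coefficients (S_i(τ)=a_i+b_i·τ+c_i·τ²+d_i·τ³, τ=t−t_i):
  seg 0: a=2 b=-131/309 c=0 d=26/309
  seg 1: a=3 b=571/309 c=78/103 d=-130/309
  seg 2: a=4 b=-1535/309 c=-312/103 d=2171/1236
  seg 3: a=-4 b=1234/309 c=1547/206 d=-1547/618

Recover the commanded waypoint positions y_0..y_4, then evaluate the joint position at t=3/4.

y_0=2 y_1=3 y_2=4 y_3=-4 y_4=5
S(3/4) = 5661/3296

y_0 = S_0(0) = a_0 = 2
y_1 = S_1(0) = a_1 = 3
y_2 = S_2(0) = a_2 = 4
y_3 = S_3(0) = a_3 = -4
y_4 = S_3(1) = 5
t_q=3/4 is in segment 0 (τ=3/4); S_0(τ)=5661/3296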